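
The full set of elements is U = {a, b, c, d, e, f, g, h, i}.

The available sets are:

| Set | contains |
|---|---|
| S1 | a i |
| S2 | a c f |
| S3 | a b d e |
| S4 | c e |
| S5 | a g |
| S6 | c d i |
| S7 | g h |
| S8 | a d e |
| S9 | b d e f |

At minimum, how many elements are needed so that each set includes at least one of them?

4

The 4 elements {a, c, e, h} hit every set.
No choice of 3 elements meets every set, so 4 is the minimum.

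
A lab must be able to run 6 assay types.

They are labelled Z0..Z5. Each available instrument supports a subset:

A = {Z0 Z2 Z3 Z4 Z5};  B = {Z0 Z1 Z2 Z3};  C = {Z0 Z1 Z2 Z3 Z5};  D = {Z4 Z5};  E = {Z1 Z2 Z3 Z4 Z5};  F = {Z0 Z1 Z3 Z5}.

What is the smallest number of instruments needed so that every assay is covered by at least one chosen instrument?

2

B and D together: B ∪ D = {Z0, Z1, Z2, Z3, Z4, Z5} — every assay is covered.
No single instrument has all 6 assays (the largest, A, has 5), so 2 is optimal.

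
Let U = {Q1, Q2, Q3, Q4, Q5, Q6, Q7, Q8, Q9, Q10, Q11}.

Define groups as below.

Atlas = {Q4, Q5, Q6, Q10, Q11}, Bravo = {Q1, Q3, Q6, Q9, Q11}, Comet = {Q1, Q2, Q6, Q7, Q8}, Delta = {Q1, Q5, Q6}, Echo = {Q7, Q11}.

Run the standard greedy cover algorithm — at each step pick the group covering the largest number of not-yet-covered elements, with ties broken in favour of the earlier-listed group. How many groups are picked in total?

Greedy: pick Atlas (covers 5 new) → pick Comet (covers 4 new) → pick Bravo (covers 2 new). Total picks: 3.

3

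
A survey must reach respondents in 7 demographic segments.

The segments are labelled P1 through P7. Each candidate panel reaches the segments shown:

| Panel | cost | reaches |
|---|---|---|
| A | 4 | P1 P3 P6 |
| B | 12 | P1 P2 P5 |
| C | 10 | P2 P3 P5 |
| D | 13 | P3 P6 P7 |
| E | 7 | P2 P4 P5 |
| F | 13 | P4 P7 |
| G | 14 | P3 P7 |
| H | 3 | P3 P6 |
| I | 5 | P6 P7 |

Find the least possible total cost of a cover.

A, E, I together cover every segment (A ∪ E ∪ I = {P1, P2, P3, P4, P5, P6, P7}); total cost 4 + 7 + 5 = 16.
No covering selection has total cost below 16.

16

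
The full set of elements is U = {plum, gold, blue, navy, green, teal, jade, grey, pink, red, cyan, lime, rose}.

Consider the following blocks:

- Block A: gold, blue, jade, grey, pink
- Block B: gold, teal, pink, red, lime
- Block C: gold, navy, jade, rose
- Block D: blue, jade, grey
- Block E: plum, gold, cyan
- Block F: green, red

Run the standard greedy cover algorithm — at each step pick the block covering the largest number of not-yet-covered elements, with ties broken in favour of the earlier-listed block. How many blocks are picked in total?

5

Greedy: pick A (covers 5 new) → pick B (covers 3 new) → pick C (covers 2 new) → pick E (covers 2 new) → pick F (covers 1 new). Total picks: 5.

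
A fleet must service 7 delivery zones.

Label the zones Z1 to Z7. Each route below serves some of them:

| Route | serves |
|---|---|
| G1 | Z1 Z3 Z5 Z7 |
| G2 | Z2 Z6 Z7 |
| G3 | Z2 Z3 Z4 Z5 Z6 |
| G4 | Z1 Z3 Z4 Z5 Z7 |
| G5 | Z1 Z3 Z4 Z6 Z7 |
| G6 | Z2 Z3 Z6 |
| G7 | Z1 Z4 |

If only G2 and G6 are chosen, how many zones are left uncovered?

3

Union of G2, G6 = {Z2, Z3, Z6, Z7}.
Not covered: Z1, Z4, Z5 — 3 zones.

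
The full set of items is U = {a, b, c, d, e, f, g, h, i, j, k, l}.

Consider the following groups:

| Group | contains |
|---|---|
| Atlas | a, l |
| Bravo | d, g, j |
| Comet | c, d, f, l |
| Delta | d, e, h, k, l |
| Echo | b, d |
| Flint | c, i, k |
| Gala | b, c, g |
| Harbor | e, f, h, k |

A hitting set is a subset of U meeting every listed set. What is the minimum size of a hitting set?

Take T = {b, d, k, l}. Each listed group contains at least one of these, so T is a hitting set of size 4.
No choice of 3 items meets every group, so 4 is the minimum.

4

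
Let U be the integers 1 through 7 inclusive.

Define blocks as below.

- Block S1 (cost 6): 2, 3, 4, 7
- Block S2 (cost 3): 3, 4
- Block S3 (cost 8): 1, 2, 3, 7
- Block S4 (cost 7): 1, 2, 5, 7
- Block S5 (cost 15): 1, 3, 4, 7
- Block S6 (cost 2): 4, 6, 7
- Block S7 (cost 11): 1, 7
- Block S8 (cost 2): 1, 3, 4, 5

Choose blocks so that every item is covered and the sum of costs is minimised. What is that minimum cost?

S1, S6, S8 together cover every item (S1 ∪ S6 ∪ S8 = {1, 2, 3, 4, 5, 6, 7}); total cost 6 + 2 + 2 = 10.
No covering selection has total cost below 10.

10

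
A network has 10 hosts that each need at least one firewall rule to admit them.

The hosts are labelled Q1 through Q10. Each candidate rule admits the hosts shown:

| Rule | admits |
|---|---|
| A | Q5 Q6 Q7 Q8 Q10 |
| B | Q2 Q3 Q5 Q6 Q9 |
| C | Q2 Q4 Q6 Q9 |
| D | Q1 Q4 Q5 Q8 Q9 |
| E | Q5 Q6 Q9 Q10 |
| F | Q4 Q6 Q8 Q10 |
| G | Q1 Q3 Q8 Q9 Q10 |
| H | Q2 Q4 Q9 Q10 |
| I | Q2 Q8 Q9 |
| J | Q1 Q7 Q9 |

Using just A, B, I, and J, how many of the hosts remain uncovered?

1

Union of A, B, I, J = {Q1, Q2, Q3, Q5, Q6, Q7, Q8, Q9, Q10}.
Not covered: Q4 — 1 host.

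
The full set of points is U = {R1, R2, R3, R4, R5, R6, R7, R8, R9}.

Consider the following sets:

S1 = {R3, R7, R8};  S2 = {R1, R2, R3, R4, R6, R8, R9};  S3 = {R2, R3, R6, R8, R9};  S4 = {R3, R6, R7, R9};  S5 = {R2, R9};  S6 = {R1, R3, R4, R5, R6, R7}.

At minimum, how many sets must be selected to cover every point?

S3 and S6 together: S3 ∪ S6 = {R1, R2, R3, R4, R5, R6, R7, R8, R9} — every point is covered.
No single set has all 9 points (the largest, S2, has 7), so 2 is optimal.

2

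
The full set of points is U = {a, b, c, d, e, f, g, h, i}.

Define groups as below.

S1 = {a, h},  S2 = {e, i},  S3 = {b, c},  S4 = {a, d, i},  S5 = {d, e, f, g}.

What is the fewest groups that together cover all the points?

4

Take {S1, S3, S4, S5}. Their union is {a, b, c, d, e, f, g, h, i}, which is all 9 points.
Only S5 contains f, so S5 is forced; the remaining 5 points need at least 3 more groups (each remaining group adds at most 2) — so at least 4 groups are needed, and 4 is optimal.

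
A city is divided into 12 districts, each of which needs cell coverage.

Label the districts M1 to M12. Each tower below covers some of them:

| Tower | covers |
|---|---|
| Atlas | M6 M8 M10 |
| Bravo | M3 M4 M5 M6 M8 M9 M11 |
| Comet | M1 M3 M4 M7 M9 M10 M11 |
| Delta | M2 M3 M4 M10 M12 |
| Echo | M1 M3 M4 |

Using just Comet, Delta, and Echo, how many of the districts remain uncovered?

Union of Comet, Delta, Echo = {M1, M2, M3, M4, M7, M9, M10, M11, M12}.
Not covered: M5, M6, M8 — 3 districts.

3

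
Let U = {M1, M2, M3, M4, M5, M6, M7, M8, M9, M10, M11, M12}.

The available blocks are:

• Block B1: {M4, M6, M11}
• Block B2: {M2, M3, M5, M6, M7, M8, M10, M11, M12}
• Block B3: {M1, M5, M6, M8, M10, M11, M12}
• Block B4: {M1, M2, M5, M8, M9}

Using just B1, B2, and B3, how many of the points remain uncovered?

Union of B1, B2, B3 = {M1, M2, M3, M4, M5, M6, M7, M8, M10, M11, M12}.
Not covered: M9 — 1 point.

1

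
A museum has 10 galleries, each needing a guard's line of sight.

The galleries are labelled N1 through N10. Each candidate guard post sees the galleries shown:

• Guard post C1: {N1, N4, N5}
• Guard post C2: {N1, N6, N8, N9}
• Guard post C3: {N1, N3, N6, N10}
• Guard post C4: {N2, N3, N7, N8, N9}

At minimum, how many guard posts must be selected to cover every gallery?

Take {C1, C3, C4}. Their union is {N1, N2, N3, N4, N5, N6, N7, N8, N9, N10}, which is all 10 galleries.
Only C4 contains N2, so C4 is forced; the remaining 5 galleries need at least 2 more guard posts (each remaining guard post adds at most 3) — so at least 3 guard posts are needed, and 3 is optimal.

3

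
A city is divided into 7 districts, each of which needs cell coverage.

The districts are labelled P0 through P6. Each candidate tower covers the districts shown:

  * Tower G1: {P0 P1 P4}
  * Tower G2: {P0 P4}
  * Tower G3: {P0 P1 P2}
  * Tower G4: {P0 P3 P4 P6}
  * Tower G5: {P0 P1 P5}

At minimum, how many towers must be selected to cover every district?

3

G3 and G4 and G5 together: G3 ∪ G4 ∪ G5 = {P0, P1, P2, P3, P4, P5, P6} — every district is covered.
Only G3 contains P2, so G3 is forced; the remaining 4 districts need at least 2 more towers (each remaining tower adds at most 3) — so at least 3 towers are needed, and 3 is optimal.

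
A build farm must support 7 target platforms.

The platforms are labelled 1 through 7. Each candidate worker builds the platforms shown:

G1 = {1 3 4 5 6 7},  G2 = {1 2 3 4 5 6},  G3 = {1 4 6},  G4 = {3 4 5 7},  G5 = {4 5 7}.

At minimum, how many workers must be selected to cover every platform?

Take {G2, G5}. Their union is {1, 2, 3, 4, 5, 6, 7}, which is all 7 platforms.
No single worker has all 7 platforms (the largest, G1, has 6), so 2 is optimal.

2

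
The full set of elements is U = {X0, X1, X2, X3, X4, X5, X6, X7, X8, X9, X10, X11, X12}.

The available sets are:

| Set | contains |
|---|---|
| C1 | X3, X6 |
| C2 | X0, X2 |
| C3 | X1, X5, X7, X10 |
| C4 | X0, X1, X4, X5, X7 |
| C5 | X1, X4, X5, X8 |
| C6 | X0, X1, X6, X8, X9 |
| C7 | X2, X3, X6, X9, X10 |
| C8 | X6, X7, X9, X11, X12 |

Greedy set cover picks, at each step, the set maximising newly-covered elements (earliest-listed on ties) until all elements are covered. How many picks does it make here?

Greedy: pick C4 (covers 5 new) → pick C7 (covers 5 new) → pick C8 (covers 2 new) → pick C5 (covers 1 new). Total picks: 4.

4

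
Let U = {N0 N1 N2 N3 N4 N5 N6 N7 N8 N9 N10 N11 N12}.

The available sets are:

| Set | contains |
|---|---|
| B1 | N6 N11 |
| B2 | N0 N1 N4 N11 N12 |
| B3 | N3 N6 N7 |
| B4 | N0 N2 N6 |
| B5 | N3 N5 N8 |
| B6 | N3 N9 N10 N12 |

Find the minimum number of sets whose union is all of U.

Take {B2, B3, B4, B5, B6}. Their union is {N0, N1, N2, N3, N4, N5, N6, N7, N8, N9, N10, N11, N12}, which is all 13 elements.
No 4 of the 6 sets cover everything (all 15 combinations miss at least one element), so 5 is optimal.

5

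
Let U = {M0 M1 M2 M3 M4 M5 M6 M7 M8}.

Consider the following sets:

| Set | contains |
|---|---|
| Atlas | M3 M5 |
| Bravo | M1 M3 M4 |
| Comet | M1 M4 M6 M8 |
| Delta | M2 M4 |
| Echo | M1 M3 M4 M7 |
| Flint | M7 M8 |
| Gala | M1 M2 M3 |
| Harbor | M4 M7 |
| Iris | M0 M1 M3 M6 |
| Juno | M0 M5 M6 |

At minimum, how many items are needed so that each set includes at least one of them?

4

H = {M3, M4, M5, M8} meets every set (each contains at least one member of H), and |H| = 4.
No choice of 3 items meets every set, so 4 is the minimum.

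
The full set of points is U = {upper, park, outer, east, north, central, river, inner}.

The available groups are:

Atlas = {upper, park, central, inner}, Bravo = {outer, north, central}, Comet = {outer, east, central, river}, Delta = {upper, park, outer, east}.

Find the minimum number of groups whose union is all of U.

3

Take {Atlas, Bravo, Comet}. Their union is {upper, park, outer, east, north, central, river, inner}, which is all 8 points.
Only Bravo contains north, so Bravo is forced; the remaining 5 points need at least 2 more groups (each remaining group adds at most 3) — so at least 3 groups are needed, and 3 is optimal.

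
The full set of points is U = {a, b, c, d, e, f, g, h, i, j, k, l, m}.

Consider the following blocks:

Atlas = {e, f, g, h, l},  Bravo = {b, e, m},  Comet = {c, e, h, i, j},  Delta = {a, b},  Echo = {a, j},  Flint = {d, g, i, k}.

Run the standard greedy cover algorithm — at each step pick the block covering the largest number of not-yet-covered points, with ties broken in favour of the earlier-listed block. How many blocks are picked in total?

5

Greedy: pick Atlas (covers 5 new) → pick Comet (covers 3 new) → pick Bravo (covers 2 new) → pick Flint (covers 2 new) → pick Delta (covers 1 new). Total picks: 5.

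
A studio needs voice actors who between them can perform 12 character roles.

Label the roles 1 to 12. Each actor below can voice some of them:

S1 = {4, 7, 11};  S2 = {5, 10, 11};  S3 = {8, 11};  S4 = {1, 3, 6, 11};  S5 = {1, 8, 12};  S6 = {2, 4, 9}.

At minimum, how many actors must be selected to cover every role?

S1 and S2 and S4 and S5 and S6 together: S1 ∪ S2 ∪ S4 ∪ S5 ∪ S6 = {1, 2, 3, 4, 5, 6, 7, 8, 9, 10, 11, 12} — every role is covered.
No 4 of the 6 actors cover everything (all 15 combinations miss at least one role), so 5 is optimal.

5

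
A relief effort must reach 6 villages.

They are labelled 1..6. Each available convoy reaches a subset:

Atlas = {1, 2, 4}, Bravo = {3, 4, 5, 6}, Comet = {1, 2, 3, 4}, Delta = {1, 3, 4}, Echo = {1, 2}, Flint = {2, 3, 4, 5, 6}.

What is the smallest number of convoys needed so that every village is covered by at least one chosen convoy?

Take {Bravo, Echo}. Their union is {1, 2, 3, 4, 5, 6}, which is all 6 villages.
No single convoy has all 6 villages (the largest, Flint, has 5), so 2 is optimal.

2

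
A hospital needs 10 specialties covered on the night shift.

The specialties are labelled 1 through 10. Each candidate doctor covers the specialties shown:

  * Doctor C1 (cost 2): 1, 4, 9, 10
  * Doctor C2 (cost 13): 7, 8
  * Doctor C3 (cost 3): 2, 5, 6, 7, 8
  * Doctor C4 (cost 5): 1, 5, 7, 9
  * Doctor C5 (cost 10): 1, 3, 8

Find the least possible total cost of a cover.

15

C1, C3, C5 together cover every specialty (C1 ∪ C3 ∪ C5 = {1, 2, 3, 4, 5, 6, 7, 8, 9, 10}); total cost 2 + 3 + 10 = 15.
No covering selection has total cost below 15.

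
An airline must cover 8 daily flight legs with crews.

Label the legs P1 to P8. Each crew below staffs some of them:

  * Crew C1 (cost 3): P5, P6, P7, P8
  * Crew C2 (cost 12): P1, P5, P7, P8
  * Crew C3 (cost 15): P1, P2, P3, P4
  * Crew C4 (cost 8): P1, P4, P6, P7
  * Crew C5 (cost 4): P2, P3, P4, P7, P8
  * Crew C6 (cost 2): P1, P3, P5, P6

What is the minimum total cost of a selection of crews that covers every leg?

6

C5, C6 together cover every leg (C5 ∪ C6 = {P1, P2, P3, P4, P5, P6, P7, P8}); total cost 4 + 2 = 6.
No covering selection has total cost below 6.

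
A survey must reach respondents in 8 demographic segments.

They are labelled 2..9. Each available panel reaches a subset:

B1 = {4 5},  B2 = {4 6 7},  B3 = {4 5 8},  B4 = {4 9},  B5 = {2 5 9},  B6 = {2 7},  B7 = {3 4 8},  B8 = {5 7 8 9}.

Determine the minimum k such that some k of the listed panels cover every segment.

3

Take {B2, B5, B7}. Their union is {2, 3, 4, 5, 6, 7, 8, 9}, which is all 8 segments.
Only B7 contains 3, so B7 is forced; the remaining 5 segments need at least 2 more panels (each remaining panel adds at most 3) — so at least 3 panels are needed, and 3 is optimal.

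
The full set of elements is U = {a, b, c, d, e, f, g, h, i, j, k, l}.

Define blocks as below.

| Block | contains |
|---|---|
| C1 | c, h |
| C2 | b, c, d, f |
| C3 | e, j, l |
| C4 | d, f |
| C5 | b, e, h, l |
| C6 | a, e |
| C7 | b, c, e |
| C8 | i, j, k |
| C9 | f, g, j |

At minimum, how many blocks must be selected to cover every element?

5

C2, C5, C6, C8, and C9 cover everything between them: the union {a, b, c, d, e, f, g, h, i, j, k, l} is all of U.
No 4 of the 9 blocks cover everything (all 126 combinations miss at least one element), so 5 is optimal.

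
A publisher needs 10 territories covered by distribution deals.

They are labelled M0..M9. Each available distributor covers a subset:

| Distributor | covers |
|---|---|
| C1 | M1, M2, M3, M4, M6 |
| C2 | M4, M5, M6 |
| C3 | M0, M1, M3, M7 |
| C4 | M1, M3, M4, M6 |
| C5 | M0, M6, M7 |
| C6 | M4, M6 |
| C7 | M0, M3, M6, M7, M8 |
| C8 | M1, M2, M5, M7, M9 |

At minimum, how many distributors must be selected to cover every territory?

Take {C1, C7, C8}. Their union is {M0, M1, M2, M3, M4, M5, M6, M7, M8, M9}, which is all 10 territories.
Only C7 contains M8, so C7 is forced; the remaining 5 territories need at least 2 more distributors (each remaining distributor adds at most 4) — so at least 3 distributors are needed, and 3 is optimal.

3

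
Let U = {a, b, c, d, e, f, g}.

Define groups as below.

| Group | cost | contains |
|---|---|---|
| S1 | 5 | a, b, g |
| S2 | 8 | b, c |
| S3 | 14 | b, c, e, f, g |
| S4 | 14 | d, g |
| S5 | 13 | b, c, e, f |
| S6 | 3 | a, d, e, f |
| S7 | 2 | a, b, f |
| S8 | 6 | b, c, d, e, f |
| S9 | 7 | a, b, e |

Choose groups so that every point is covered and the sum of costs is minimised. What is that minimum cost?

S1, S8 together cover every point (S1 ∪ S8 = {a, b, c, d, e, f, g}); total cost 5 + 6 = 11.
The greedy pick S7, S6, S1, S8 costs 16; no covering selection beats 11.

11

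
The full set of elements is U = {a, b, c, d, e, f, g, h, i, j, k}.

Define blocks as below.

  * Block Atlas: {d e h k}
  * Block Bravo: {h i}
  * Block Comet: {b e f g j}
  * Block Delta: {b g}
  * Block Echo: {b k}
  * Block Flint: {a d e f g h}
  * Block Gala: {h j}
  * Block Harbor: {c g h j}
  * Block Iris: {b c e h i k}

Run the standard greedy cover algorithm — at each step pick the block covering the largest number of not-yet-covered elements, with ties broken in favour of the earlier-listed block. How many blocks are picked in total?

Greedy: pick Flint (covers 6 new) → pick Iris (covers 4 new) → pick Comet (covers 1 new). Total picks: 3.

3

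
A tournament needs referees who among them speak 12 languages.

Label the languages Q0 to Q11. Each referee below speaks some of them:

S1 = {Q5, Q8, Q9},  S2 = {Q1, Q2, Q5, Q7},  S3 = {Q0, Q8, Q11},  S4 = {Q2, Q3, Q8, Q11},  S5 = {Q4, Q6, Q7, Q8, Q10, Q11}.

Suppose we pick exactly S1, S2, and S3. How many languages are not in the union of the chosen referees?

4

Union of S1, S2, S3 = {Q0, Q1, Q2, Q5, Q7, Q8, Q9, Q11}.
Not covered: Q3, Q4, Q6, Q10 — 4 languages.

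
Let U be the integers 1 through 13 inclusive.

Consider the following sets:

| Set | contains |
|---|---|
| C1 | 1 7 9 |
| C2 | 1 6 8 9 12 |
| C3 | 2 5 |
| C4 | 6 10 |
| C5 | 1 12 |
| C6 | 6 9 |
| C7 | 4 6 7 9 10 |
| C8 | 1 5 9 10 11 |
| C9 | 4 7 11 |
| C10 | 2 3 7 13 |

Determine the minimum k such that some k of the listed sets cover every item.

4

Take {C2, C7, C8, C10}. Their union is {1, 2, 3, 4, 5, 6, 7, 8, 9, 10, 11, 12, 13}, which is all 13 items.
No 3 of the 10 sets cover everything (all 120 combinations miss at least one item), so 4 is optimal.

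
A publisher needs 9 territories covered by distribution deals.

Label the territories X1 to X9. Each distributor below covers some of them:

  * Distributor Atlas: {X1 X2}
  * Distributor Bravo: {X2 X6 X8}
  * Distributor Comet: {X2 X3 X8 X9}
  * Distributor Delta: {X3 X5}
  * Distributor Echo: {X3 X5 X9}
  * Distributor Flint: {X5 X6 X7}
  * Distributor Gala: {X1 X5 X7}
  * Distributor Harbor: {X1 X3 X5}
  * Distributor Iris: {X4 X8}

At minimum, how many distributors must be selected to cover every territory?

Take {Bravo, Echo, Gala, Iris}. Their union is {X1, X2, X3, X4, X5, X6, X7, X8, X9}, which is all 9 territories.
Only Iris contains X4, so Iris is forced; the remaining 7 territories need at least 3 more distributors (each remaining distributor adds at most 3) — so at least 4 distributors are needed, and 4 is optimal.

4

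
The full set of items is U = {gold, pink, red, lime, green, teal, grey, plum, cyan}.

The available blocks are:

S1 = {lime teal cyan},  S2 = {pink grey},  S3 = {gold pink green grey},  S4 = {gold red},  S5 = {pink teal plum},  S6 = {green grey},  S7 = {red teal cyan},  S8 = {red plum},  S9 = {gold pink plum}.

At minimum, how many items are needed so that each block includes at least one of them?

The 4 items {red, grey, plum, cyan} hit every block.
No choice of 3 items meets every block, so 4 is the minimum.

4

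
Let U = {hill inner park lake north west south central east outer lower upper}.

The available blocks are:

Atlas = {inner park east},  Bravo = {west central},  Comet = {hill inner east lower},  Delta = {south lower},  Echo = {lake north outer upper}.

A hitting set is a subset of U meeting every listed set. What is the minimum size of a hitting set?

The 4 items {park, central, outer, lower} hit every block.
The blocks Atlas, Bravo, Delta, Echo are pairwise disjoint, so any hitting set needs a separate item for each — at least 4. Hence 4 is optimal.

4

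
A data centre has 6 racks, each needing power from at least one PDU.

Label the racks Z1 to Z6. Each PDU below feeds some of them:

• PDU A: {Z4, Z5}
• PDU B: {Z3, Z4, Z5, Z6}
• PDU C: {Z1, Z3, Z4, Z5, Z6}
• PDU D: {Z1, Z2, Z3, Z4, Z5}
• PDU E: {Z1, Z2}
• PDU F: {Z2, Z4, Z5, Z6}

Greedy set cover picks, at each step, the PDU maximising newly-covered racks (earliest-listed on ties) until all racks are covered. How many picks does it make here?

Greedy: pick C (covers 5 new) → pick D (covers 1 new). Total picks: 2.

2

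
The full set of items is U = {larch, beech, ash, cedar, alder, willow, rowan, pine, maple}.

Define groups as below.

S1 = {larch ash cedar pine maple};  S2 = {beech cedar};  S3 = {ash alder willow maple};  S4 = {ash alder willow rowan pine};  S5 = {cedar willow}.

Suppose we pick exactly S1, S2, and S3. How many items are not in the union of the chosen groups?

Union of S1, S2, S3 = {larch, beech, ash, cedar, alder, willow, pine, maple}.
Not covered: rowan — 1 item.

1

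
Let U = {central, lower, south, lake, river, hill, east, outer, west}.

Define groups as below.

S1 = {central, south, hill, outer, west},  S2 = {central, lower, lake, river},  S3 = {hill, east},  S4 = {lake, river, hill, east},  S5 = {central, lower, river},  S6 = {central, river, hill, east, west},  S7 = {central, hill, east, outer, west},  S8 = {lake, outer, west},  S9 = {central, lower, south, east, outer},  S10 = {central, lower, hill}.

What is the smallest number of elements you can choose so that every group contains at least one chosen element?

3

Take H = {central, hill, west}. Each listed group contains at least one of these, so H is a hitting set of size 3.
The groups S3, S5, S8 are pairwise disjoint, so any hitting set needs a separate element for each — at least 3. Hence 3 is optimal.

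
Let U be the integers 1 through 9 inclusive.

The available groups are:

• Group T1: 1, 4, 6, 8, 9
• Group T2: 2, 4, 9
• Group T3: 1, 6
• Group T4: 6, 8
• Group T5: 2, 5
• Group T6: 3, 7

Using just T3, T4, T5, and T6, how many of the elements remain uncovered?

2

Union of T3, T4, T5, T6 = {1, 2, 3, 5, 6, 7, 8}.
Not covered: 4, 9 — 2 elements.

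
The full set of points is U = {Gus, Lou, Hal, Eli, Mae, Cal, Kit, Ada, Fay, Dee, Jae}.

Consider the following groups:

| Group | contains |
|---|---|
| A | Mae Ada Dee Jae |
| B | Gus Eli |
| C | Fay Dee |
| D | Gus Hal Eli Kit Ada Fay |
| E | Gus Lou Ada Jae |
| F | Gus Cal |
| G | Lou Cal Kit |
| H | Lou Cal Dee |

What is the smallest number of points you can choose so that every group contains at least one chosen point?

Take T = {Gus, Cal, Dee}. Each listed group contains at least one of these, so T is a hitting set of size 3.
The groups B, C, G are pairwise disjoint, so any hitting set needs a separate point for each — at least 3. Hence 3 is optimal.

3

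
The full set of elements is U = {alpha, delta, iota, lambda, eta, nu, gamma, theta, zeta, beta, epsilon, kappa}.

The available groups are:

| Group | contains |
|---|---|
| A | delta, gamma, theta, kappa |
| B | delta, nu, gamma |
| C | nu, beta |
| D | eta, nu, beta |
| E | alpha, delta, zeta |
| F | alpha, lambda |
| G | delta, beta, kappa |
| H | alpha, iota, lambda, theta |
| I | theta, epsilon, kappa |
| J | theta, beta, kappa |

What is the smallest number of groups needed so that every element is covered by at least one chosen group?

5

Take {B, D, E, H, I}. Their union is {alpha, delta, iota, lambda, eta, nu, gamma, theta, zeta, beta, epsilon, kappa}, which is all 12 elements.
No 4 of the 10 groups cover everything (all 210 combinations miss at least one element), so 5 is optimal.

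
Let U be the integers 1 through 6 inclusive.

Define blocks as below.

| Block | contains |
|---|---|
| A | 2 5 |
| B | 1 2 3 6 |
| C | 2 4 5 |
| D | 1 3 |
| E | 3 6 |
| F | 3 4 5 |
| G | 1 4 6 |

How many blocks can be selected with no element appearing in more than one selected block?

2

C, E are pairwise disjoint (C={2,4,5}; E={3,6}).
Every remaining block overlaps one of these, and no 3 of the listed blocks are pairwise disjoint, so 2 is the maximum.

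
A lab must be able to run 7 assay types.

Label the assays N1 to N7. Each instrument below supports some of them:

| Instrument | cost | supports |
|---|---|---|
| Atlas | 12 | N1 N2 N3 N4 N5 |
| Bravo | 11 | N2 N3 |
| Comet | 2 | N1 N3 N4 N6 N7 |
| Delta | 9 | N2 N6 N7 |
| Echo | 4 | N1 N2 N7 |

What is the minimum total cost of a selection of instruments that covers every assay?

14

Atlas, Comet together cover every assay (Atlas ∪ Comet = {N1, N2, N3, N4, N5, N6, N7}); total cost 12 + 2 = 14.
The greedy pick Comet, Echo, Atlas costs 18; no covering selection beats 14.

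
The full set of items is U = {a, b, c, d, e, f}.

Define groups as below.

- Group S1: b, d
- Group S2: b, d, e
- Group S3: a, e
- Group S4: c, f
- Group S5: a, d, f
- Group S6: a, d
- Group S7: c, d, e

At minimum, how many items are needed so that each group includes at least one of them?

3

Take H = {d, e, f}. Each listed group contains at least one of these, so H is a hitting set of size 3.
The groups S1, S3, S4 are pairwise disjoint, so any hitting set needs a separate item for each — at least 3. Hence 3 is optimal.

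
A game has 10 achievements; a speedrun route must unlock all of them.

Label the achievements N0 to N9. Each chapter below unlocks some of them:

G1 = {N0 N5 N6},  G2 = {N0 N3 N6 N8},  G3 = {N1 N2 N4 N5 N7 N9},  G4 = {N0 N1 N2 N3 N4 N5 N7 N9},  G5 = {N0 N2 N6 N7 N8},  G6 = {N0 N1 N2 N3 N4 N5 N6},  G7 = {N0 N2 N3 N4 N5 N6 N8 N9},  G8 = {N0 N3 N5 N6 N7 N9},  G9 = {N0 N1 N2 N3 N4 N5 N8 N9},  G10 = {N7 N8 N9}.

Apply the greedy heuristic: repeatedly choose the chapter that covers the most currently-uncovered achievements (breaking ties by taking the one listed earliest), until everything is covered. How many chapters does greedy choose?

Greedy: pick G4 (covers 8 new) → pick G2 (covers 2 new). Total picks: 2.

2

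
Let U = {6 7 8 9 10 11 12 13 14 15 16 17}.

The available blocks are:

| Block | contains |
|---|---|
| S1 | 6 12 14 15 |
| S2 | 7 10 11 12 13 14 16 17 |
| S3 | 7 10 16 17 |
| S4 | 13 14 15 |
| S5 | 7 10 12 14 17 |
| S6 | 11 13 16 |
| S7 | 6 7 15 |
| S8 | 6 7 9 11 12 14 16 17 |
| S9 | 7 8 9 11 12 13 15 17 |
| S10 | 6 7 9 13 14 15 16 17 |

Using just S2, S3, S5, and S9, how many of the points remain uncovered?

Union of S2, S3, S5, S9 = {7, 8, 9, 10, 11, 12, 13, 14, 15, 16, 17}.
Not covered: 6 — 1 point.

1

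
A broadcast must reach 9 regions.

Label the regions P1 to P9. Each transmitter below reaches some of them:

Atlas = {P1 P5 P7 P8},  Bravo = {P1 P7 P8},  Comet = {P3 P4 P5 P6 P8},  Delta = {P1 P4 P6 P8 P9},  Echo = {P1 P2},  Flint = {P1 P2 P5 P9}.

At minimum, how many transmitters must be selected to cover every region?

3

Atlas and Comet and Flint together: Atlas ∪ Comet ∪ Flint = {P1, P2, P3, P4, P5, P6, P7, P8, P9} — every region is covered.
Only Comet contains P3, so Comet is forced; the remaining 4 regions need at least 2 more transmitters (each remaining transmitter adds at most 3) — so at least 3 transmitters are needed, and 3 is optimal.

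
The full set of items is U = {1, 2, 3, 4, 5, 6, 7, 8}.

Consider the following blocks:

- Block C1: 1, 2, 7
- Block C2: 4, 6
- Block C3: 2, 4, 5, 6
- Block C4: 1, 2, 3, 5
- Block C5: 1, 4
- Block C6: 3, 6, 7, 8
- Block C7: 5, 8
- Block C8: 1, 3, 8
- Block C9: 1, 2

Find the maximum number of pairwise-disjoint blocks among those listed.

C1, C2, C7 are pairwise disjoint (C1={1,2,7}; C2={4,6}; C7={5,8}).
Every remaining block overlaps one of these, and no 4 of the listed blocks are pairwise disjoint, so 3 is the maximum.

3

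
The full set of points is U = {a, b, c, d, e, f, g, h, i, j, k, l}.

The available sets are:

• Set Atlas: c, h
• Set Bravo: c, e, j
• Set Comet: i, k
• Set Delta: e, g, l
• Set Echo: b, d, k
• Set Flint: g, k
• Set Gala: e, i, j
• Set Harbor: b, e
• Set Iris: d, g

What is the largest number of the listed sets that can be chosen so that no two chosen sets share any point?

Atlas, Comet, Harbor, Iris are pairwise disjoint (Atlas={c,h}; Comet={i,k}; Harbor={b,e}; Iris={d,g}).
Every remaining set overlaps one of these, and no 5 of the listed sets are pairwise disjoint, so 4 is the maximum.

4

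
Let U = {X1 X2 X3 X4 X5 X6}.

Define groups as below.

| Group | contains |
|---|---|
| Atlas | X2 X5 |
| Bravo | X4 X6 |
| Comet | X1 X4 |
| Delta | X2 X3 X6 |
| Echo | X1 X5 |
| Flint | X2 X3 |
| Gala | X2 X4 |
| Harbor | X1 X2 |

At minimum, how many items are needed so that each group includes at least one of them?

H = {X1, X2, X4} meets every group (each contains at least one member of H), and |H| = 3.
The groups Bravo, Echo, Flint are pairwise disjoint, so any hitting set needs a separate item for each — at least 3. Hence 3 is optimal.

3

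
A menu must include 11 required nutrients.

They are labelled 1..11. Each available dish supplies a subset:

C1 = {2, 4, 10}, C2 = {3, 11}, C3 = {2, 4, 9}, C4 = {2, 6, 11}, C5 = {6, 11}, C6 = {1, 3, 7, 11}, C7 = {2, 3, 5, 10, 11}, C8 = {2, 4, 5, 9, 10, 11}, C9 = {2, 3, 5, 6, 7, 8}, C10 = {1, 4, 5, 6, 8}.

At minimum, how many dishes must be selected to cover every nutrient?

C8 and C9 and C10 together: C8 ∪ C9 ∪ C10 = {1, 2, 3, 4, 5, 6, 7, 8, 9, 10, 11} — every nutrient is covered.
No 2 of the 10 dishes cover everything (all 45 combinations miss at least one nutrient), so 3 is optimal.

3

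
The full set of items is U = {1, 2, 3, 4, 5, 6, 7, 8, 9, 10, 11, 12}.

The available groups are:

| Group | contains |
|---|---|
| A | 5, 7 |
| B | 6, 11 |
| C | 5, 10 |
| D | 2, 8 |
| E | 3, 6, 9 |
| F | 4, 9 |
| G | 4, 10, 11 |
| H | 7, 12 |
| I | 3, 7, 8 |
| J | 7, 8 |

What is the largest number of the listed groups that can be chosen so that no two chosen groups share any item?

B, C, D, F, H are pairwise disjoint (B={6,11}; C={5,10}; D={2,8}; F={4,9}; H={7,12}).
Every remaining group overlaps one of these, and no 6 of the listed groups are pairwise disjoint, so 5 is the maximum.

5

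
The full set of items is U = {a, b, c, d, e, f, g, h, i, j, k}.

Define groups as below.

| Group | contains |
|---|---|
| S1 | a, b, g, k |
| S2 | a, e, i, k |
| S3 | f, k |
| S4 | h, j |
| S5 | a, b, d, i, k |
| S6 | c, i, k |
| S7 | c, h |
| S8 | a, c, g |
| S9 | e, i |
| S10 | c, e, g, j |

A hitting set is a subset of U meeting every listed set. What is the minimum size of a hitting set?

4

Take T = {c, e, j, k}. Each listed group contains at least one of these, so T is a hitting set of size 4.
The groups S3, S4, S8, S9 are pairwise disjoint, so any hitting set needs a separate item for each — at least 4. Hence 4 is optimal.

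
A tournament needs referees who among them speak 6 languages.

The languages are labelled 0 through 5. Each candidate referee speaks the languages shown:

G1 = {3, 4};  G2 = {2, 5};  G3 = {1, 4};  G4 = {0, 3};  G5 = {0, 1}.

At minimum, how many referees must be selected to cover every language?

3

G2 and G3 and G4 together: G2 ∪ G3 ∪ G4 = {0, 1, 2, 3, 4, 5} — every language is covered.
Each referee has at most 2 languages, and 2·2 = 4 < 6 — so at least 3 referees are needed, and 3 is optimal.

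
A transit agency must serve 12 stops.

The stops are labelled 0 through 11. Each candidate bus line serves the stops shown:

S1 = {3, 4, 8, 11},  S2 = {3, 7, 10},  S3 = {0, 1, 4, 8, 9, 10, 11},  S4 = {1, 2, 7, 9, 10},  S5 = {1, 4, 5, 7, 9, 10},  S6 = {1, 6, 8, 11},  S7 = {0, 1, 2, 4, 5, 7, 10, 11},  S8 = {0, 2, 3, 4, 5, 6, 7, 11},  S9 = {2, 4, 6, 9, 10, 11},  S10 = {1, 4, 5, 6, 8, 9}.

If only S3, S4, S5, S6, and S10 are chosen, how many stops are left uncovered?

Union of S3, S4, S5, S6, S10 = {0, 1, 2, 4, 5, 6, 7, 8, 9, 10, 11}.
Not covered: 3 — 1 stop.

1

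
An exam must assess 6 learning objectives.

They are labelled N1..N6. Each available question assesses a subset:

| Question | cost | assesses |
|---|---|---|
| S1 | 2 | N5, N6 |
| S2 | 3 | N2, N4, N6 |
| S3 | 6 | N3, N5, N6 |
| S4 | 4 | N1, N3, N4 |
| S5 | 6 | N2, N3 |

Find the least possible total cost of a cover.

S1, S2, S4 together cover every objective (S1 ∪ S2 ∪ S4 = {N1, N2, N3, N4, N5, N6}); total cost 2 + 3 + 4 = 9.
No covering selection has total cost below 9.

9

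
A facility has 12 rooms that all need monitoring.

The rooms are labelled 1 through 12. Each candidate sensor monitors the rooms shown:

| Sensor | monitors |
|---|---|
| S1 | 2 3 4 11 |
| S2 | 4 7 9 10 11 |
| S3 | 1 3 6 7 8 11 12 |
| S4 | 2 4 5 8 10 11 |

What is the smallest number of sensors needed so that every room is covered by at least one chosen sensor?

S2 and S3 and S4 together: S2 ∪ S3 ∪ S4 = {1, 2, 3, 4, 5, 6, 7, 8, 9, 10, 11, 12} — every room is covered.
Only S3 contains 1, so S3 is forced; the remaining 5 rooms need at least 2 more sensors (each remaining sensor adds at most 4) — so at least 3 sensors are needed, and 3 is optimal.

3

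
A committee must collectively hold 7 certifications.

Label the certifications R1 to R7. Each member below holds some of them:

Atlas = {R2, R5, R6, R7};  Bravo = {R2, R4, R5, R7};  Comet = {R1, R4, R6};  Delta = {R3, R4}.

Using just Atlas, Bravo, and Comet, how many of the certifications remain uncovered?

1

Union of Atlas, Bravo, Comet = {R1, R2, R4, R5, R6, R7}.
Not covered: R3 — 1 certification.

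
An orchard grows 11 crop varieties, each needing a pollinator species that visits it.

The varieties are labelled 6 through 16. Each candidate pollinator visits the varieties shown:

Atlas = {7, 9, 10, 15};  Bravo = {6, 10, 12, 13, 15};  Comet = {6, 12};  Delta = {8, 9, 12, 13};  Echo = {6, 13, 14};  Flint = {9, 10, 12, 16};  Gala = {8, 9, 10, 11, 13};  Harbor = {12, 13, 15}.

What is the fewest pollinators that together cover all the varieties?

4

Take {Atlas, Echo, Flint, Gala}. Their union is {6, 7, 8, 9, 10, 11, 12, 13, 14, 15, 16}, which is all 11 varieties.
Only Atlas contains 7, so Atlas is forced; the remaining 7 varieties need at least 3 more pollinators (each remaining pollinator adds at most 3) — so at least 4 pollinators are needed, and 4 is optimal.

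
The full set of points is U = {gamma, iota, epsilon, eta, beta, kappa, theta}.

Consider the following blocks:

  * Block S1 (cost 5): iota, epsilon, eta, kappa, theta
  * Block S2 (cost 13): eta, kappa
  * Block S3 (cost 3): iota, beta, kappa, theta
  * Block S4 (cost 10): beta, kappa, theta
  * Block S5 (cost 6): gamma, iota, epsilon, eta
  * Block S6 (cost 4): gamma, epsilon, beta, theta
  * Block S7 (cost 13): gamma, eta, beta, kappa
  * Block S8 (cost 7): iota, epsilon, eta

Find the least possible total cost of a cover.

9

S1, S6 together cover every point (S1 ∪ S6 = {gamma, iota, epsilon, eta, beta, kappa, theta}); total cost 5 + 4 = 9.
No covering selection has total cost below 9.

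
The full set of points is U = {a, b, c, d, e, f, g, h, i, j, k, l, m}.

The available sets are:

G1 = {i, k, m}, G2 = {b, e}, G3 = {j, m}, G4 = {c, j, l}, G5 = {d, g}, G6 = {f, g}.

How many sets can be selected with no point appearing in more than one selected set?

4

G1, G2, G4, G6 are pairwise disjoint (G1={i,k,m}; G2={b,e}; G4={c,j,l}; G6={f,g}).
Every remaining set overlaps one of these, and no 5 of the listed sets are pairwise disjoint, so 4 is the maximum.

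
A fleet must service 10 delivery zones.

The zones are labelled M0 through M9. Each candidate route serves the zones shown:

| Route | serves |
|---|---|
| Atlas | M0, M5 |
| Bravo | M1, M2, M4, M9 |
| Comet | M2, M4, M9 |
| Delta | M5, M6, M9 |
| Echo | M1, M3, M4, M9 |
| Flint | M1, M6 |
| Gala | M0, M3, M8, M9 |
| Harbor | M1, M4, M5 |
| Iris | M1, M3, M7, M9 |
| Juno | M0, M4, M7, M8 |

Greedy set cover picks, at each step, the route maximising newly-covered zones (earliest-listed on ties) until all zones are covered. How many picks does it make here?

4

Greedy: pick Bravo (covers 4 new) → pick Gala (covers 3 new) → pick Delta (covers 2 new) → pick Iris (covers 1 new). Total picks: 4.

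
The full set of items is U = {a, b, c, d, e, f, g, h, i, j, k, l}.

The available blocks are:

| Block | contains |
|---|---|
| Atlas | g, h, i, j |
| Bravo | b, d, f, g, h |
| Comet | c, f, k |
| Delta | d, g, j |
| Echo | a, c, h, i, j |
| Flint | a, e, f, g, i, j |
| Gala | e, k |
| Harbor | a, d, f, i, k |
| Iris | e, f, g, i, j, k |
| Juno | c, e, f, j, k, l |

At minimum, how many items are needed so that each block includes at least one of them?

3

The 3 items {h, j, k} hit every block.
No choice of 2 items meets every block, so 3 is the minimum.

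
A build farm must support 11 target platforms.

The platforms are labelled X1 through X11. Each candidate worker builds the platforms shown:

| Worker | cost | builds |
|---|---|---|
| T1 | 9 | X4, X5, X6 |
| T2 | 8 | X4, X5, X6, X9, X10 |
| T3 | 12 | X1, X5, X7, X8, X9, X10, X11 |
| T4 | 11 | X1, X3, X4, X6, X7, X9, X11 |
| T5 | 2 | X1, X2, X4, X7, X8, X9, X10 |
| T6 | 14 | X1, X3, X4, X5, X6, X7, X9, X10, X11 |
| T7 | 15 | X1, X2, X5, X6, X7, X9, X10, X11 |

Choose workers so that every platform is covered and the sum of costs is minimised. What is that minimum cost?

16

T5, T6 together cover every platform (T5 ∪ T6 = {X1, X2, X3, X4, X5, X6, X7, X8, X9, X10, X11}); total cost 2 + 14 = 16.
No covering selection has total cost below 16.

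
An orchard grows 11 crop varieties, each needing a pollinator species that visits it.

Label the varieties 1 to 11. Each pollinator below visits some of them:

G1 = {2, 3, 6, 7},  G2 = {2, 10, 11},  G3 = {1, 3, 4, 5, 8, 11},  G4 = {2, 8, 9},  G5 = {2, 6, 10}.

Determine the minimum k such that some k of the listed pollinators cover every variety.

4

G1 and G3 and G4 and G5 together: G1 ∪ G3 ∪ G4 ∪ G5 = {1, 2, 3, 4, 5, 6, 7, 8, 9, 10, 11} — every variety is covered.
No 3 of the 5 pollinators cover everything (all 10 combinations miss at least one variety), so 4 is optimal.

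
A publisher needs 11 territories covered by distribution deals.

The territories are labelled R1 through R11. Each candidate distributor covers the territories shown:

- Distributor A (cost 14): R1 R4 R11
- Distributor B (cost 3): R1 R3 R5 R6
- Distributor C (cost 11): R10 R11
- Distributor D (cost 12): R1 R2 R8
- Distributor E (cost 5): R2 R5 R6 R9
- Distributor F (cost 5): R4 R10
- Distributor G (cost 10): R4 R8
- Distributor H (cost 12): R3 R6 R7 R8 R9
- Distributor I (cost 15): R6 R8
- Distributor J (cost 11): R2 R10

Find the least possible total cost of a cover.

36

B, C, E, F, H together cover every territory (B ∪ C ∪ E ∪ F ∪ H = {R1, R2, R3, R4, R5, R6, R7, R8, R9, R10, R11}); total cost 3 + 11 + 5 + 5 + 12 = 36.
No covering selection has total cost below 36.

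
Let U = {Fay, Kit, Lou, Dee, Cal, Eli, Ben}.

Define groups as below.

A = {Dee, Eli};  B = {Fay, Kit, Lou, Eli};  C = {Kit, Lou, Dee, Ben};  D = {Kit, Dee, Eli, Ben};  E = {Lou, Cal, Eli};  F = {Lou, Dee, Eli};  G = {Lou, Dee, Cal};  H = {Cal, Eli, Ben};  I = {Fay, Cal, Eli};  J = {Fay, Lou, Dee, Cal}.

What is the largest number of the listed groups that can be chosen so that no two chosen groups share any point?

C, I are pairwise disjoint (C={Kit,Lou,Dee,Ben}; I={Fay,Cal,Eli}).
Every remaining group overlaps one of these, and no 3 of the listed groups are pairwise disjoint, so 2 is the maximum.

2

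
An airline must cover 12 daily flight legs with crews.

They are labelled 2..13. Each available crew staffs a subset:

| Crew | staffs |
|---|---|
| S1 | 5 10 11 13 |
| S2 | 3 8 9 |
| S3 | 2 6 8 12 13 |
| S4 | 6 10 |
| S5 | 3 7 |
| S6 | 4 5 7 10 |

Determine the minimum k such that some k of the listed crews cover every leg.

Take {S1, S2, S3, S6}. Their union is {2, 3, 4, 5, 6, 7, 8, 9, 10, 11, 12, 13}, which is all 12 legs.
Only S2 contains 9, so S2 is forced; the remaining 9 legs need at least 3 more crews (each remaining crew adds at most 4) — so at least 4 crews are needed, and 4 is optimal.

4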